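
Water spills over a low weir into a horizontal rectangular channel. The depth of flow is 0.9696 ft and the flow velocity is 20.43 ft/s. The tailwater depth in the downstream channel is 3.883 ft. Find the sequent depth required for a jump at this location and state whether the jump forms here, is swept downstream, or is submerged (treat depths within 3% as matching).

y₂ = 4.552 ft; the jump is swept downstream

Fr₁ = V₁/√(g·y₁) = 20.43/√(32.2×0.9696) = 3.656.
Sequent-depth ratio: y₂/y₁ = ½[√(1 + 8Fr₁²) − 1] = ½[√107.95 − 1] = 4.695.
y₂ = 4.695 × 0.9696 = 4.552 ft.
Tailwater y_tw = 3.883 ft: y_tw < y₂, so the jump is swept downstream.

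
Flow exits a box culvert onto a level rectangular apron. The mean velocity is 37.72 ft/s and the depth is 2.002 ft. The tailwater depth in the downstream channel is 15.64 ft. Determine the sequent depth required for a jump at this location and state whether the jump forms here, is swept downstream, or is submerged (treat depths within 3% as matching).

Fr₁ = V₁/√(g·y₁) = 37.72/√(32.2×2.002) = 4.698.
From the momentum equation for a rectangular channel, y₂/y₁ = ½[√(1 + 8Fr₁²) − 1] = ½[√177.57 − 1] = 6.163.
y₂ = 6.163 × 2.002 = 12.34 ft.
Tailwater y_tw = 15.64 ft: y_tw > y₂, so the jump is submerged.

y₂ = 12.34 ft; the jump is submerged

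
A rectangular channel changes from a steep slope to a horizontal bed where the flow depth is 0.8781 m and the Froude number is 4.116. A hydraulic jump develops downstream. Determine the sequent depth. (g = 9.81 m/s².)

y₂ = 4.691 m

Fr₁ = 4.116 (given).
From the momentum equation for a rectangular channel, y₂/y₁ = ½[√(1 + 8Fr₁²) − 1] = ½[√136.53 − 1] = 5.342.
y₂ = 5.342 × 0.8781 = 4.691 m.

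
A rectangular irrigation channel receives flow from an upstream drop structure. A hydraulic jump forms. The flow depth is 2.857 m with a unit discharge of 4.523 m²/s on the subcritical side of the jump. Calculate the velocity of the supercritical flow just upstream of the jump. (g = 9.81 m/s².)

V₁ = 10.22 m/s

V₂ = q/y₂ = 4.523/2.857 = 1.583 m/s; Fr₂ = V₂/√(g·y₂) = 0.2990.
From the momentum equation (using Fr₂), y₁/y₂ = ½[√(1 + 8Fr₂²) − 1] = ½[√1.7154 − 1] = 0.1549.
y₁ = 0.1549 × 2.857 = 0.4424 m.
V₁ = q/y₁ = 4.523/0.4424 = 10.22 m/s.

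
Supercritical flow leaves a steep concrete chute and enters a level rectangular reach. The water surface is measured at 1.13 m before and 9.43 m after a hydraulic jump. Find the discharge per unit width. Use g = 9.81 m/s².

For a rectangular channel the momentum equation gives q² = ½·g·y₁·y₂·(y₁ + y₂) = ½×9.81×1.13×9.43×10.6 = 552.
q = √552 = 23.5 m²/s.

q = 23.5 m²/s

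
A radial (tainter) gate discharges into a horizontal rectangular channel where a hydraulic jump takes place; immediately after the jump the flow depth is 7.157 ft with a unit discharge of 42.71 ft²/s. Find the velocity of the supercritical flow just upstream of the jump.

V₂ = q/y₂ = 42.71/7.157 = 5.968 ft/s; Fr₂ = V₂/√(g·y₂) = 0.3931.
Applying the sequent-depth relation in reverse, y₁/y₂ = ½[√(1 + 8Fr₂²) − 1] = ½[√2.2362 − 1] = 0.2477.
y₁ = 0.2477 × 7.157 = 1.773 ft.
V₁ = q/y₁ = 42.71/1.773 = 24.09 ft/s.

V₁ = 24.09 ft/s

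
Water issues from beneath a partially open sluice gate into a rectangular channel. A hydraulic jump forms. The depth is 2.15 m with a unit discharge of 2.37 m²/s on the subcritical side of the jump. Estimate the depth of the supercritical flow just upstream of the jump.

y₁ = 0.224 m

V₂ = q/y₂ = 2.37/2.15 = 1.10 m/s; Fr₂ = V₂/√(g·y₂) = 0.240.
From the momentum equation (using Fr₂), y₁/y₂ = ½[√(1 + 8Fr₂²) − 1] = ½[√1.461 − 1] = 0.104.
y₁ = 0.104 × 2.15 = 0.224 m.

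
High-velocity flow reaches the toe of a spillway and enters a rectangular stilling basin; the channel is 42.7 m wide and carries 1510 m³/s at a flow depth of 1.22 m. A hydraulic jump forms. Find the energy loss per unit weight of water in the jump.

q = Q/b = 1510/42.7 = 35.4 m²/s; V₁ = q/y₁ = 29.0 m/s. Fr₁ = V₁/√(g·y₁) = 8.38.
Sequent-depth ratio: y₂/y₁ = ½[√(1 + 8Fr₁²) − 1] = ½[√562.6 − 1] = 11.4.
y₂ = 11.4 × 1.22 = 13.9 m.
V₂ = q/y₂ = 35.4/13.9 = 2.55 m/s. E₁ = y₁ + V₁²/2g = 44.0 m; E₂ = y₂ + V₂²/2g = 14.2 m. ΔE = E₁ − E₂ = 29.9 m.

ΔE = 29.9 m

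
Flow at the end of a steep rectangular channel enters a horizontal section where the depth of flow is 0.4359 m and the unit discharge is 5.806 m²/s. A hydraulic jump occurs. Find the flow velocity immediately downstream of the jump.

V₂ = 1.545 m/s

V₁ = q/y₁ = 5.806/0.4359 = 13.32 m/s. Fr₁ = V₁/√(g·y₁) = 13.32/√(9.81×0.4359) = 6.441.
By Bélanger, y₂/y₁ = ½[√(1 + 8Fr₁²) − 1] = ½[√332.91 − 1] = 8.623.
y₂ = 8.623 × 0.4359 = 3.759 m.
V₂ = q/y₂ = 5.806/3.759 = 1.545 m/s.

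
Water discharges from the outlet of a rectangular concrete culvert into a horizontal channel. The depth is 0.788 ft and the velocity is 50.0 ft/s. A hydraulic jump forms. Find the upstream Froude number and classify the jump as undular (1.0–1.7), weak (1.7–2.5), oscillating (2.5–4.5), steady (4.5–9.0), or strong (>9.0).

Fr₁ = 9.93; strong jump

Fr₁ = V₁/√(g·y₁) = 50.0/√(32.2×0.788) = 9.93.
Fr₁ = 9.93 lies in the strong range.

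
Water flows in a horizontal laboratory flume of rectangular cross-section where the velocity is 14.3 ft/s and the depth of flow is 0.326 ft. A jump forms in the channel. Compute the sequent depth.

Fr₁ = V₁/√(g·y₁) = 14.3/√(32.2×0.326) = 4.41.
By Bélanger, y₂/y₁ = ½[√(1 + 8Fr₁²) − 1] = ½[√156.8 − 1] = 5.76.
y₂ = 5.76 × 0.326 = 1.88 ft.

y₂ = 1.88 ft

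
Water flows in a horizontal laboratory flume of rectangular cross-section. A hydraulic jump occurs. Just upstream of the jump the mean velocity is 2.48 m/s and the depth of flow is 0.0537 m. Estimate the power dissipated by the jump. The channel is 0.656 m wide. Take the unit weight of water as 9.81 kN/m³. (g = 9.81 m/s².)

Fr₁ = V₁/√(g·y₁) = 2.48/√(9.81×0.0537) = 3.42.
Sequent-depth ratio: y₂/y₁ = ½[√(1 + 8Fr₁²) − 1] = ½[√94.40 − 1] = 4.36.
y₂ = 4.36 × 0.0537 = 0.234 m.
Head loss: ΔE = (y₂ − y₁)³/(4y₁y₂) = (0.234 − 0.0537)³/(4×0.0537×0.234) = 0.00586/0.0503 = 0.117 m.
q = V₁·y₁ = 2.48 × 0.0537 = 0.133 m²/s. Q = q·b = 0.133 × 0.656 = 0.0874 m³/s. P = γ·Q·ΔE = 9.81 × 0.0874 × 0.117 = 0.1000 kW.

P = 0.1000 kW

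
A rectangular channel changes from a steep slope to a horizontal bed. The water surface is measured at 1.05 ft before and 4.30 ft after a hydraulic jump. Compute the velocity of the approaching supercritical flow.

For a rectangular channel the momentum equation gives q² = ½·g·y₁·y₂·(y₁ + y₂) = ½×32.2×1.05×4.30×5.35 = 389.
q = √389 = 19.7 ft²/s.
V₁ = q/y₁ = 19.7/1.05 = 18.8 ft/s.

V₁ = 18.8 ft/s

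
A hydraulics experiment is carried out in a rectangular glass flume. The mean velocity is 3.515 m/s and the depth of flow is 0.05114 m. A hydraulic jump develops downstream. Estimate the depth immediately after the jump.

Fr₁ = V₁/√(g·y₁) = 3.515/√(9.81×0.05114) = 4.963.
By Bélanger, y₂/y₁ = ½[√(1 + 8Fr₁²) − 1] = ½[√198.02 − 1] = 6.536.
y₂ = 6.536 × 0.05114 = 0.3343 m.

y₂ = 0.3343 m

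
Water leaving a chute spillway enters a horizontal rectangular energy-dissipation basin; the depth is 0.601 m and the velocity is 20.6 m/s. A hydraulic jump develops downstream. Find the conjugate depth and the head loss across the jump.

Fr₁ = V₁/√(g·y₁) = 20.6/√(9.81×0.601) = 8.48.
Bélanger equation: y₂/y₁ = ½[√(1 + 8Fr₁²) − 1] = ½[√576.8 − 1] = 11.5.
y₂ = 11.5 × 0.601 = 6.92 m.
q = V₁·y₁ = 20.6 × 0.601 = 12.4 m²/s. V₂ = q/y₂ = 12.4/6.92 = 1.79 m/s. E₁ = y₁ + V₁²/2g = 22.2 m; E₂ = y₂ + V₂²/2g = 7.08 m. ΔE = E₁ − E₂ = 15.2 m.

y₂ = 6.92 m; ΔE = 15.2 m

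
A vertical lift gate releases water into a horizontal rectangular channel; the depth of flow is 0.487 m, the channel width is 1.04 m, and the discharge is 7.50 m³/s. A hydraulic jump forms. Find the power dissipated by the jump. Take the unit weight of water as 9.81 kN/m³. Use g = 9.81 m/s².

P = 522 kW

q = Q/b = 7.50/1.04 = 7.21 m²/s; V₁ = q/y₁ = 14.8 m/s. Fr₁ = V₁/√(g·y₁) = 6.77.
From the momentum equation for a rectangular channel, y₂/y₁ = ½[√(1 + 8Fr₁²) − 1] = ½[√368.2 − 1] = 9.09.
y₂ = 9.09 × 0.487 = 4.43 m.
Head loss: ΔE = (y₂ − y₁)³/(4y₁y₂) = (4.43 − 0.487)³/(4×0.487×4.43) = 61.2/8.63 = 7.10 m.
P = γ·Q·ΔE = 9.81 × 7.50 × 7.10 = 522 kW.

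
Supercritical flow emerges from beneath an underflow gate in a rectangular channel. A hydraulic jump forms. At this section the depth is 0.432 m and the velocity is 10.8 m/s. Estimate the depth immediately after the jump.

y₂ = 3.00 m

Fr₁ = V₁/√(g·y₁) = 10.8/√(9.81×0.432) = 5.25.
Bélanger equation: y₂/y₁ = ½[√(1 + 8Fr₁²) − 1] = ½[√221.2 − 1] = 6.94.
y₂ = 6.94 × 0.432 = 3.00 m.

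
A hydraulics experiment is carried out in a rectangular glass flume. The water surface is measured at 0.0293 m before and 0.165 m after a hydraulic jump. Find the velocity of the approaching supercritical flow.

For a rectangular channel the momentum equation gives q² = ½·g·y₁·y₂·(y₁ + y₂) = ½×9.81×0.0293×0.165×0.194 = 0.00461.
q = √0.00461 = 0.0679 m²/s.
V₁ = q/y₁ = 0.0679/0.0293 = 2.32 m/s.

V₁ = 2.32 m/s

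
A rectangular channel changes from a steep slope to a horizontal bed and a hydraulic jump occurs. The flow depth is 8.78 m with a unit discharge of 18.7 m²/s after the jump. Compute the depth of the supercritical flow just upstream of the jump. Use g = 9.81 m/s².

y₁ = 0.844 m

V₂ = q/y₂ = 18.7/8.78 = 2.13 m/s; Fr₂ = V₂/√(g·y₂) = 0.229.
Applying the sequent-depth relation in reverse, y₁/y₂ = ½[√(1 + 8Fr₂²) − 1] = ½[√1.421 − 1] = 0.0961.
y₁ = 0.0961 × 8.78 = 0.844 m.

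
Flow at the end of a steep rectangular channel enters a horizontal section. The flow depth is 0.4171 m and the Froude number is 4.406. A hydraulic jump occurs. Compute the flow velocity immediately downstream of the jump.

V₂ = 1.550 m/s

Fr₁ = 4.406 (given).
From the momentum equation for a rectangular channel, y₂/y₁ = ½[√(1 + 8Fr₁²) − 1] = ½[√156.30 − 1] = 5.751.
y₂ = 5.751 × 0.4171 = 2.399 m.
V₁ = Fr₁·√(g·y₁) = 4.406×√(9.81×0.4171) = 8.912 m/s; q = V₁·y₁ = 3.717 m²/s.
V₂ = q/y₂ = 3.717/2.399 = 1.550 m/s.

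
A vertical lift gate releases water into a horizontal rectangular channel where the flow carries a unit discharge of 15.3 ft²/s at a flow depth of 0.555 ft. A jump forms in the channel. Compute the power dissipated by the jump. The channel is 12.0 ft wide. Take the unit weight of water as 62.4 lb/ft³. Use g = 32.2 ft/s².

V₁ = q/y₁ = 15.3/0.555 = 27.6 ft/s. Fr₁ = V₁/√(g·y₁) = 27.6/√(32.2×0.555) = 6.52.
From the momentum equation for a rectangular channel, y₂/y₁ = ½[√(1 + 8Fr₁²) − 1] = ½[√341.2 − 1] = 8.74.
y₂ = 8.74 × 0.555 = 4.85 ft.
Head loss: ΔE = (y₂ − y₁)³/(4y₁y₂) = (4.85 − 0.555)³/(4×0.555×4.85) = 79.1/10.8 = 7.35 ft.
Q = q·b = 15.3 × 12.0 = 184 cfs. P = γ·Q·ΔE/550 = 62.4 × 184 × 7.35 / 550 = 153 hp.

P = 153 hp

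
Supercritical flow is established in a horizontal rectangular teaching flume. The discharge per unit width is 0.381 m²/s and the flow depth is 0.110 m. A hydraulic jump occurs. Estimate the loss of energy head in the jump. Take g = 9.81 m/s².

ΔE = 0.221 m

V₁ = q/y₁ = 0.381/0.110 = 3.46 m/s. Fr₁ = V₁/√(g·y₁) = 3.46/√(9.81×0.110) = 3.33.
By Bélanger, y₂/y₁ = ½[√(1 + 8Fr₁²) − 1] = ½[√89.94 − 1] = 4.24.
y₂ = 4.24 × 0.110 = 0.467 m.
V₂ = q/y₂ = 0.381/0.467 = 0.817 m/s. E₁ = y₁ + V₁²/2g = 0.721 m; E₂ = y₂ + V₂²/2g = 0.501 m. ΔE = E₁ − E₂ = 0.221 m.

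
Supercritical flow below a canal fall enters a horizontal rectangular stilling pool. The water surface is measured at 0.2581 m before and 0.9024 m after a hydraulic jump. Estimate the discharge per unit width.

q = 1.151 m²/s

For a rectangular channel the momentum equation gives q² = ½·g·y₁·y₂·(y₁ + y₂) = ½×9.81×0.2581×0.9024×1.160 = 1.326.
q = √1.326 = 1.151 m²/s.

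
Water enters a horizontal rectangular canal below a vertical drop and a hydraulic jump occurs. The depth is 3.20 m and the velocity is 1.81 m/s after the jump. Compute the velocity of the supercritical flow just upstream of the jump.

Fr₂ = V₂/√(g·y₂) = 1.81/√(9.81×3.20) = 0.323.
Since the conjugate-depth ratio holds either way, y₁/y₂ = ½[√(1 + 8Fr₂²) − 1] = ½[√1.835 − 1] = 0.177.
y₁ = 0.177 × 3.20 = 0.567 m.
V₁ = q/y₁ = 5.79/0.567 = 10.2 m/s.

V₁ = 10.2 m/s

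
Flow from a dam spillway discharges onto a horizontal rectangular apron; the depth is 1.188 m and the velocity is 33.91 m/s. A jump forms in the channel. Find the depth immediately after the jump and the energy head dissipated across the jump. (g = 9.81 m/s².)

y₂ = 16.11 m; ΔE = 43.37 m

Fr₁ = V₁/√(g·y₁) = 33.91/√(9.81×1.188) = 9.933.
By Bélanger, y₂/y₁ = ½[√(1 + 8Fr₁²) − 1] = ½[√790.33 − 1] = 13.56.
y₂ = 13.56 × 1.188 = 16.11 m.
Head loss: ΔE = (y₂ − y₁)³/(4y₁y₂) = (16.11 − 1.188)³/(4×1.188×16.11) = 3319/76.53 = 43.37 m.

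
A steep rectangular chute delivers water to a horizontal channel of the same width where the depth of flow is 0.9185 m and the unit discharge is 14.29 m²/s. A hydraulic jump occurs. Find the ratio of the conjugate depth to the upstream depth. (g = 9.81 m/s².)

y₂/y₁ = 6.847

V₁ = q/y₁ = 14.29/0.9185 = 15.56 m/s. Fr₁ = V₁/√(g·y₁) = 15.56/√(9.81×0.9185) = 5.183.
Sequent-depth ratio: y₂/y₁ = ½[√(1 + 8Fr₁²) − 1] = ½[√215.91 − 1] = 6.847.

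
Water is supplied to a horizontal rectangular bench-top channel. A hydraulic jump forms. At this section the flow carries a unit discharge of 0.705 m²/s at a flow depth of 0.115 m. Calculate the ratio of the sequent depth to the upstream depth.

y₂/y₁ = 7.68

V₁ = q/y₁ = 0.705/0.115 = 6.13 m/s. Fr₁ = V₁/√(g·y₁) = 6.13/√(9.81×0.115) = 5.77.
From the momentum equation for a rectangular channel, y₂/y₁ = ½[√(1 + 8Fr₁²) − 1] = ½[√267.5 − 1] = 7.68.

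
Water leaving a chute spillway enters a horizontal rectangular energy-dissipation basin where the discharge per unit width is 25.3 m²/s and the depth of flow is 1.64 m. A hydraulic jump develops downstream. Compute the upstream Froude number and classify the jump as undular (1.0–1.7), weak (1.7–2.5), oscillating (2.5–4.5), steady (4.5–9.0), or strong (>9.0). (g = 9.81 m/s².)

V₁ = q/y₁ = 25.3/1.64 = 15.4 m/s. Fr₁ = V₁/√(g·y₁) = 15.4/√(9.81×1.64) = 3.85.
Fr₁ = 3.85 lies in the oscillating range.

Fr₁ = 3.85; oscillating jump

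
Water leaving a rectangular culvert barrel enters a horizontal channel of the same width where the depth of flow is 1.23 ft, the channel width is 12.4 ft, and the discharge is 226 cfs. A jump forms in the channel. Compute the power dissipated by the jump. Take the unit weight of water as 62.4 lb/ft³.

P = 17.9 hp

q = Q/b = 226/12.4 = 18.2 ft²/s; V₁ = q/y₁ = 14.8 ft/s. Fr₁ = V₁/√(g·y₁) = 2.35.
By Bélanger, y₂/y₁ = ½[√(1 + 8Fr₁²) − 1] = ½[√45.35 − 1] = 2.87.
y₂ = 2.87 × 1.23 = 3.53 ft.
Head loss: ΔE = (y₂ − y₁)³/(4y₁y₂) = (3.53 − 1.23)³/(4×1.23×3.53) = 12.1/17.4 = 0.698 ft.
P = γ·Q·ΔE/550 = 62.4 × 226 × 0.698 / 550 = 17.9 hp.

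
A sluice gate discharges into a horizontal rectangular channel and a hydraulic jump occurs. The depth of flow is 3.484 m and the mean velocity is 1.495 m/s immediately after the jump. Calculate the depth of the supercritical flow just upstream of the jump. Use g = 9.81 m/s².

Fr₂ = V₂/√(g·y₂) = 1.495/√(9.81×3.484) = 0.2557.
Since the conjugate-depth ratio holds either way, y₁/y₂ = ½[√(1 + 8Fr₂²) − 1] = ½[√1.5231 − 1] = 0.1171.
y₁ = 0.1171 × 3.484 = 0.4079 m.

y₁ = 0.4079 m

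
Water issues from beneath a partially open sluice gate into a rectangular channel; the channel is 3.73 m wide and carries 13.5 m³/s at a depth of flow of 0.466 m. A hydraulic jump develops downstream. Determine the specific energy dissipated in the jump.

q = Q/b = 13.5/3.73 = 3.62 m²/s; V₁ = q/y₁ = 7.77 m/s. Fr₁ = V₁/√(g·y₁) = 3.63.
Sequent-depth ratio: y₂/y₁ = ½[√(1 + 8Fr₁²) − 1] = ½[√106.6 − 1] = 4.66.
y₂ = 4.66 × 0.466 = 2.17 m.
V₂ = q/y₂ = 3.62/2.17 = 1.67 m/s. E₁ = y₁ + V₁²/2g = 3.54 m; E₂ = y₂ + V₂²/2g = 2.31 m. ΔE = E₁ − E₂ = 1.23 m.

ΔE = 1.23 m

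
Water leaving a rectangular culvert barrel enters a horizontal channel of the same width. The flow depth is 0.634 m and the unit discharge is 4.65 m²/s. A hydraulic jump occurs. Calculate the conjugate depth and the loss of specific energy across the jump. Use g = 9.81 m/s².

V₁ = q/y₁ = 4.65/0.634 = 7.33 m/s. Fr₁ = V₁/√(g·y₁) = 7.33/√(9.81×0.634) = 2.94.
From the momentum equation for a rectangular channel, y₂/y₁ = ½[√(1 + 8Fr₁²) − 1] = ½[√70.19 − 1] = 3.69.
y₂ = 3.69 × 0.634 = 2.34 m.
V₂ = q/y₂ = 4.65/2.34 = 1.99 m/s. E₁ = y₁ + V₁²/2g = 3.38 m; E₂ = y₂ + V₂²/2g = 2.54 m. ΔE = E₁ − E₂ = 0.835 m.

y₂ = 2.34 m; ΔE = 0.835 m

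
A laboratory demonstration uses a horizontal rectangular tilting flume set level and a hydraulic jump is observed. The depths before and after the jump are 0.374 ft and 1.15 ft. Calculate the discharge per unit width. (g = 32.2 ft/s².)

q = 3.25 ft²/s

For a rectangular channel the momentum equation gives q² = ½·g·y₁·y₂·(y₁ + y₂) = ½×32.2×0.374×1.15×1.52 = 10.6.
q = √10.6 = 3.25 ft²/s.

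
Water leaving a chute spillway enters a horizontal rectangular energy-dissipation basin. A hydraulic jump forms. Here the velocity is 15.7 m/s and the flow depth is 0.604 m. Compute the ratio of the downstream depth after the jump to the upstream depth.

y₂/y₁ = 8.64

Fr₁ = V₁/√(g·y₁) = 15.7/√(9.81×0.604) = 6.45.
From the momentum equation for a rectangular channel, y₂/y₁ = ½[√(1 + 8Fr₁²) − 1] = ½[√333.8 − 1] = 8.64.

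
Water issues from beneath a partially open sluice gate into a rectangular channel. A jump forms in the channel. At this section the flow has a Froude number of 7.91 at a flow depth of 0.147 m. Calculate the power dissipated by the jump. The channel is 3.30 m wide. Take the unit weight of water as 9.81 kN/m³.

P = 142 kW

Fr₁ = 7.91 (given).
Conjugate-depth relation: y₂/y₁ = ½[√(1 + 8Fr₁²) − 1] = ½[√501.5 − 1] = 10.7.
y₂ = 10.7 × 0.147 = 1.57 m.
Head loss: ΔE = (y₂ − y₁)³/(4y₁y₂) = (1.57 − 0.147)³/(4×0.147×1.57) = 2.90/0.925 = 3.13 m.
V₁ = Fr₁·√(g·y₁) = 7.91×√(9.81×0.147) = 9.50 m/s; q = V₁·y₁ = 1.40 m²/s. Q = q·b = 1.40 × 3.30 = 4.61 m³/s. P = γ·Q·ΔE = 9.81 × 4.61 × 3.13 = 142 kW.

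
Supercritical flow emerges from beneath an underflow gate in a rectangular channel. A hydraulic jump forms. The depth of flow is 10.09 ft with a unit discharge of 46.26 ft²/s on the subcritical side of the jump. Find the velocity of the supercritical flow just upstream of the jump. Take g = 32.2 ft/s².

V₁ = 39.54 ft/s

V₂ = q/y₂ = 46.26/10.09 = 4.585 ft/s; Fr₂ = V₂/√(g·y₂) = 0.2544.
Applying the sequent-depth relation in reverse, y₁/y₂ = ½[√(1 + 8Fr₂²) − 1] = ½[√1.5176 − 1] = 0.1159.
y₁ = 0.1159 × 10.09 = 1.170 ft.
V₁ = q/y₁ = 46.26/1.170 = 39.54 ft/s.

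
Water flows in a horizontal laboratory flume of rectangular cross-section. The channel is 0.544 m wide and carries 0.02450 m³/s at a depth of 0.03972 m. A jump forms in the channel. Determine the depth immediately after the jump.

y₂ = 0.08409 m

q = Q/b = 0.02450/0.544 = 0.04504 m²/s; V₁ = q/y₁ = 1.134 m/s. Fr₁ = V₁/√(g·y₁) = 1.816.
From the momentum equation for a rectangular channel, y₂/y₁ = ½[√(1 + 8Fr₁²) − 1] = ½[√27.395 − 1] = 2.117.
y₂ = 2.117 × 0.03972 = 0.08409 m.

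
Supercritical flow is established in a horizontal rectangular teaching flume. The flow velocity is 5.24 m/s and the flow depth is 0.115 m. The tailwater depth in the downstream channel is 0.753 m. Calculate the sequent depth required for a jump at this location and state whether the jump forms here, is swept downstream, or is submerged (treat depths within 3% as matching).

Fr₁ = V₁/√(g·y₁) = 5.24/√(9.81×0.115) = 4.93.
From the momentum equation for a rectangular channel, y₂/y₁ = ½[√(1 + 8Fr₁²) − 1] = ½[√195.7 − 1] = 6.49.
y₂ = 6.49 × 0.115 = 0.747 m.
Tailwater y_tw = 0.753 m: y_tw ≈ y₂, so the jump forms here.

y₂ = 0.747 m; the jump forms here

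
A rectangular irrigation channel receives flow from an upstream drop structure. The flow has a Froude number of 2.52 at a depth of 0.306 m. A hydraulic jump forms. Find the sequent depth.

Fr₁ = 2.52 (given).
From the momentum equation for a rectangular channel, y₂/y₁ = ½[√(1 + 8Fr₁²) − 1] = ½[√51.80 − 1] = 3.10.
y₂ = 3.10 × 0.306 = 0.948 m.

y₂ = 0.948 m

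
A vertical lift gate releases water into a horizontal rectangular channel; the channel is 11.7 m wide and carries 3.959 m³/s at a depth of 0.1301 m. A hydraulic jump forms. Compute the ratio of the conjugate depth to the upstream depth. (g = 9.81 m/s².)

y₂/y₁ = 2.794

q = Q/b = 3.959/11.7 = 0.3384 m²/s; V₁ = q/y₁ = 2.601 m/s. Fr₁ = V₁/√(g·y₁) = 2.302.
By Bélanger, y₂/y₁ = ½[√(1 + 8Fr₁²) − 1] = ½[√43.402 − 1] = 2.794.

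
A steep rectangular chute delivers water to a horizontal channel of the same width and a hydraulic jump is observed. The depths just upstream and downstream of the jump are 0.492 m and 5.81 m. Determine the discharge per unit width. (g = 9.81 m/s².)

For a rectangular channel the momentum equation gives q² = ½·g·y₁·y₂·(y₁ + y₂) = ½×9.81×0.492×5.81×6.30 = 88.4.
q = √88.4 = 9.40 m²/s.

q = 9.40 m²/s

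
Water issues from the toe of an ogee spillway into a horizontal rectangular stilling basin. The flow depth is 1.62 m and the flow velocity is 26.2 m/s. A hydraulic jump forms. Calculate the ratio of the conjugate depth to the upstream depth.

Fr₁ = V₁/√(g·y₁) = 26.2/√(9.81×1.62) = 6.57.
Bélanger equation: y₂/y₁ = ½[√(1 + 8Fr₁²) − 1] = ½[√346.5 − 1] = 8.81.

y₂/y₁ = 8.81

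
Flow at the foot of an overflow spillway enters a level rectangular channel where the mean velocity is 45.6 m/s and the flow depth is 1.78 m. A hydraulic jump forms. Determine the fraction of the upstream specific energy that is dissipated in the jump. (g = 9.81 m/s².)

Fr₁ = V₁/√(g·y₁) = 45.6/√(9.81×1.78) = 10.9.
By Bélanger, y₂/y₁ = ½[√(1 + 8Fr₁²) − 1] = ½[√953.6 − 1] = 14.9.
y₂ = 14.9 × 1.78 = 26.6 m.
E₁ = y₁ + V₁²/2g = 108 m. ΔE = (y₂ − y₁)³/(4y₁y₂) = 80.7 m. ΔE/E₁ = 80.7/108 = 0.749.

ΔE/E₁ = 0.749 (74.9%)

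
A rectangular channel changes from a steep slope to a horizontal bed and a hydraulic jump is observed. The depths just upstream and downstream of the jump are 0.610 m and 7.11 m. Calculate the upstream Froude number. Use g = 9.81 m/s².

Fr₁ = 8.59

For a rectangular channel the momentum equation gives q² = ½·g·y₁·y₂·(y₁ + y₂) = ½×9.81×0.610×7.11×7.72 = 164.
q = √164 = 12.8 m²/s.
V₁ = q/y₁ = 21.0 m/s; Fr₁ = V₁/√(g·y₁) = 8.59.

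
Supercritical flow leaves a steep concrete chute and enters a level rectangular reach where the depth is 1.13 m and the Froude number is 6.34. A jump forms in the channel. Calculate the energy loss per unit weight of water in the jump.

Fr₁ = 6.34 (given).
Sequent-depth ratio: y₂/y₁ = ½[√(1 + 8Fr₁²) − 1] = ½[√322.6 − 1] = 8.48.
y₂ = 8.48 × 1.13 = 9.58 m.
V₁ = Fr₁·√(g·y₁) = 6.34×√(9.81×1.13) = 21.1 m/s; q = V₁·y₁ = 23.9 m²/s. V₂ = q/y₂ = 23.9/9.58 = 2.49 m/s. E₁ = y₁ + V₁²/2g = 23.8 m; E₂ = y₂ + V₂²/2g = 9.90 m. ΔE = E₁ − E₂ = 13.9 m.

ΔE = 13.9 m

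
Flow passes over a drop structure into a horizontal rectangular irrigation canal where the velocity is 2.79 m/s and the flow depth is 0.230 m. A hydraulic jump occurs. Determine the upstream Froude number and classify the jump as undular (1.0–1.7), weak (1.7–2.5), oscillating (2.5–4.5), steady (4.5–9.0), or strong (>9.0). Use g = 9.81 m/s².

Fr₁ = V₁/√(g·y₁) = 2.79/√(9.81×0.230) = 1.86.
Fr₁ = 1.86 lies in the weak range.

Fr₁ = 1.86; weak jump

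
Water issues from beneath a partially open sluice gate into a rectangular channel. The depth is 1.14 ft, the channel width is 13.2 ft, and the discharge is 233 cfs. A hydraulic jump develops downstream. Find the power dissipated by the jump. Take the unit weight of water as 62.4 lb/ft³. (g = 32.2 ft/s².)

q = Q/b = 233/13.2 = 17.7 ft²/s; V₁ = q/y₁ = 15.5 ft/s. Fr₁ = V₁/√(g·y₁) = 2.56.
Sequent-depth ratio: y₂/y₁ = ½[√(1 + 8Fr₁²) − 1] = ½[√53.25 − 1] = 3.15.
y₂ = 3.15 × 1.14 = 3.59 ft.
V₂ = q/y₂ = 17.7/3.59 = 4.92 ft/s. E₁ = y₁ + V₁²/2g = 4.86 ft; E₂ = y₂ + V₂²/2g = 3.96 ft. ΔE = E₁ − E₂ = 0.898 ft.
P = γ·Q·ΔE/550 = 62.4 × 233 × 0.898 / 550 = 23.7 hp.

P = 23.7 hp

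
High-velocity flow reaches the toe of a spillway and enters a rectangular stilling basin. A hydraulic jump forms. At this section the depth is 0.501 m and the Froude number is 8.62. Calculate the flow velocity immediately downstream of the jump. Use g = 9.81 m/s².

Fr₁ = 8.62 (given).
Conjugate-depth relation: y₂/y₁ = ½[√(1 + 8Fr₁²) − 1] = ½[√595.4 − 1] = 11.7.
y₂ = 11.7 × 0.501 = 5.86 m.
V₁ = Fr₁·√(g·y₁) = 8.62×√(9.81×0.501) = 19.1 m/s; q = V₁·y₁ = 9.57 m²/s.
V₂ = q/y₂ = 9.57/5.86 = 1.63 m/s.

V₂ = 1.63 m/s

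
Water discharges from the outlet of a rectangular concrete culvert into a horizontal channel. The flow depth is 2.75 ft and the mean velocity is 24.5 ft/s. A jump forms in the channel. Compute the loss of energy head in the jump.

Fr₁ = V₁/√(g·y₁) = 24.5/√(32.2×2.75) = 2.60.
By Bélanger, y₂/y₁ = ½[√(1 + 8Fr₁²) − 1] = ½[√55.23 − 1] = 3.22.
y₂ = 3.22 × 2.75 = 8.84 ft.
q = V₁·y₁ = 24.5 × 2.75 = 67.4 ft²/s. V₂ = q/y₂ = 67.4/8.84 = 7.62 ft/s. E₁ = y₁ + V₁²/2g = 12.1 ft; E₂ = y₂ + V₂²/2g = 9.74 ft. ΔE = E₁ − E₂ = 2.33 ft.

ΔE = 2.33 ft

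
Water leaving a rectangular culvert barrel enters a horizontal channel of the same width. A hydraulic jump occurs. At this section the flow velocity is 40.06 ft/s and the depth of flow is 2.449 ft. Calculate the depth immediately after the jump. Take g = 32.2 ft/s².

Fr₁ = V₁/√(g·y₁) = 40.06/√(32.2×2.449) = 4.511.
Conjugate-depth relation: y₂/y₁ = ½[√(1 + 8Fr₁²) − 1] = ½[√163.80 − 1] = 5.899.
y₂ = 5.899 × 2.449 = 14.45 ft.

y₂ = 14.45 ft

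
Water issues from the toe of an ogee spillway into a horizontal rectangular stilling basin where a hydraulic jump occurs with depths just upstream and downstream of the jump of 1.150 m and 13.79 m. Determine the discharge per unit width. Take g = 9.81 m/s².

q = 34.09 m²/s

For a rectangular channel the momentum equation gives q² = ½·g·y₁·y₂·(y₁ + y₂) = ½×9.81×1.150×13.79×14.94 = 1162.
q = √1162 = 34.09 m²/s.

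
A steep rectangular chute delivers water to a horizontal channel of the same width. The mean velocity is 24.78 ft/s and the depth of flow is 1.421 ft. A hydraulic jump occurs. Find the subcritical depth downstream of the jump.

y₂ = 6.686 ft

Fr₁ = V₁/√(g·y₁) = 24.78/√(32.2×1.421) = 3.663.
Conjugate-depth relation: y₂/y₁ = ½[√(1 + 8Fr₁²) − 1] = ½[√108.36 − 1] = 4.705.
y₂ = 4.705 × 1.421 = 6.686 ft.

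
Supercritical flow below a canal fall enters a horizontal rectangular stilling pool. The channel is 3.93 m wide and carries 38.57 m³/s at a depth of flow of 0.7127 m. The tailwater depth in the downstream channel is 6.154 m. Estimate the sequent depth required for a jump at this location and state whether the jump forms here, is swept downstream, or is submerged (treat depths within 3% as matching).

q = Q/b = 38.57/3.93 = 9.814 m²/s; V₁ = q/y₁ = 13.77 m/s. Fr₁ = V₁/√(g·y₁) = 5.208.
Bélanger equation: y₂/y₁ = ½[√(1 + 8Fr₁²) − 1] = ½[√217.98 − 1] = 6.882.
y₂ = 6.882 × 0.7127 = 4.905 m.
Tailwater y_tw = 6.154 m: y_tw > y₂, so the jump is submerged.

y₂ = 4.905 m; the jump is submerged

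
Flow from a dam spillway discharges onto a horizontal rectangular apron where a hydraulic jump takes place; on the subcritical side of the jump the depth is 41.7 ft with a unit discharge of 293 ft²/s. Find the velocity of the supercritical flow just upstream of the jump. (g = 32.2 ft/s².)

V₁ = 102 ft/s

V₂ = q/y₂ = 293/41.7 = 7.03 ft/s; Fr₂ = V₂/√(g·y₂) = 0.192.
Since the conjugate-depth ratio holds either way, y₁/y₂ = ½[√(1 + 8Fr₂²) − 1] = ½[√1.294 − 1] = 0.0688.
y₁ = 0.0688 × 41.7 = 2.87 ft.
V₁ = q/y₁ = 293/2.87 = 102 ft/s.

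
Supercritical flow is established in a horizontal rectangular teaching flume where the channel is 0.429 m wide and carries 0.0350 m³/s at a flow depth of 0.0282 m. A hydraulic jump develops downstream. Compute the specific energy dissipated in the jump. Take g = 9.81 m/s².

q = Q/b = 0.0350/0.429 = 0.0816 m²/s; V₁ = q/y₁ = 2.89 m/s. Fr₁ = V₁/√(g·y₁) = 5.50.
Bélanger equation: y₂/y₁ = ½[√(1 + 8Fr₁²) − 1] = ½[√243.0 − 1] = 7.29.
y₂ = 7.29 × 0.0282 = 0.206 m.
V₂ = q/y₂ = 0.0816/0.206 = 0.397 m/s. E₁ = y₁ + V₁²/2g = 0.455 m; E₂ = y₂ + V₂²/2g = 0.214 m. ΔE = E₁ − E₂ = 0.241 m.

ΔE = 0.241 m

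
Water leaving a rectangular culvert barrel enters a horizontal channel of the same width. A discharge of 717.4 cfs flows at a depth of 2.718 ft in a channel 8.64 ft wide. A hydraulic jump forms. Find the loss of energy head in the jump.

q = Q/b = 717.4/8.64 = 83.03 ft²/s; V₁ = q/y₁ = 30.55 ft/s. Fr₁ = V₁/√(g·y₁) = 3.265.
From the momentum equation for a rectangular channel, y₂/y₁ = ½[√(1 + 8Fr₁²) − 1] = ½[√86.306 − 1] = 4.145.
y₂ = 4.145 × 2.718 = 11.27 ft.
V₂ = q/y₂ = 83.03/11.27 = 7.370 ft/s. E₁ = y₁ + V₁²/2g = 17.21 ft; E₂ = y₂ + V₂²/2g = 12.11 ft. ΔE = E₁ − E₂ = 5.100 ft.

ΔE = 5.100 ft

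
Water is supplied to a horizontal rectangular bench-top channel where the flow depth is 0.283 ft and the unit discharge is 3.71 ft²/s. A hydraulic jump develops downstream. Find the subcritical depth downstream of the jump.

V₁ = q/y₁ = 3.71/0.283 = 13.1 ft/s. Fr₁ = V₁/√(g·y₁) = 13.1/√(32.2×0.283) = 4.34.
Sequent-depth ratio: y₂/y₁ = ½[√(1 + 8Fr₁²) − 1] = ½[√151.9 − 1] = 5.66.
y₂ = 5.66 × 0.283 = 1.60 ft.

y₂ = 1.60 ft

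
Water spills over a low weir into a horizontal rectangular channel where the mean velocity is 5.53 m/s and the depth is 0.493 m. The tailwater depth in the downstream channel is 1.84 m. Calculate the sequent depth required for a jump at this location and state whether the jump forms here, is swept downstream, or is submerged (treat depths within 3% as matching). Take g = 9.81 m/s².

Fr₁ = V₁/√(g·y₁) = 5.53/√(9.81×0.493) = 2.51.
Conjugate-depth relation: y₂/y₁ = ½[√(1 + 8Fr₁²) − 1] = ½[√51.59 − 1] = 3.09.
y₂ = 3.09 × 0.493 = 1.52 m.
Tailwater y_tw = 1.84 m: y_tw > y₂, so the jump is submerged.

y₂ = 1.52 m; the jump is submerged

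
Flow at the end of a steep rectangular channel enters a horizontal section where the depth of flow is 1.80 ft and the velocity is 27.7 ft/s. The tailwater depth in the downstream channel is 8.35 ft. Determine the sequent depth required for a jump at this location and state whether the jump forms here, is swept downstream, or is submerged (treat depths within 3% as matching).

y₂ = 8.41 ft; the jump forms here

Fr₁ = V₁/√(g·y₁) = 27.7/√(32.2×1.80) = 3.64.
From the momentum equation for a rectangular channel, y₂/y₁ = ½[√(1 + 8Fr₁²) − 1] = ½[√106.9 − 1] = 4.67.
y₂ = 4.67 × 1.80 = 8.41 ft.
Tailwater y_tw = 8.35 ft: y_tw ≈ y₂, so the jump forms here.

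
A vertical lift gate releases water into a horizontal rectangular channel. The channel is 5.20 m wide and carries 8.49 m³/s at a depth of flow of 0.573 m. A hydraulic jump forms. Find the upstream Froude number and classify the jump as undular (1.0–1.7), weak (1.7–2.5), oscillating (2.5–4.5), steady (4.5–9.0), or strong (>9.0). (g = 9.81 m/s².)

Fr₁ = 1.20; undular jump

q = Q/b = 8.49/5.20 = 1.63 m²/s; V₁ = q/y₁ = 2.85 m/s. Fr₁ = V₁/√(g·y₁) = 1.20.
Fr₁ = 1.20 lies in the undular range.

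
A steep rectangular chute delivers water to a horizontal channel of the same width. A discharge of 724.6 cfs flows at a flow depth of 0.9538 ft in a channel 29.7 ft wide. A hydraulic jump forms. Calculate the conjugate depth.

q = Q/b = 724.6/29.7 = 24.40 ft²/s; V₁ = q/y₁ = 25.58 ft/s. Fr₁ = V₁/√(g·y₁) = 4.616.
Bélanger equation: y₂/y₁ = ½[√(1 + 8Fr₁²) − 1] = ½[√171.43 − 1] = 6.047.
y₂ = 6.047 × 0.9538 = 5.767 ft.

y₂ = 5.767 ft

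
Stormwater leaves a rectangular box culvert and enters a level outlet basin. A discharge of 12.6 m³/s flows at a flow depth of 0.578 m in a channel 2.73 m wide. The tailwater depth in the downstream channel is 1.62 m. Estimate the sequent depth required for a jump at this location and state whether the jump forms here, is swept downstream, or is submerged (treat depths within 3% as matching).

y₂ = 2.47 m; the jump is swept downstream

q = Q/b = 12.6/2.73 = 4.62 m²/s; V₁ = q/y₁ = 7.99 m/s. Fr₁ = V₁/√(g·y₁) = 3.35.
Sequent-depth ratio: y₂/y₁ = ½[√(1 + 8Fr₁²) − 1] = ½[√90.96 − 1] = 4.27.
y₂ = 4.27 × 0.578 = 2.47 m.
Tailwater y_tw = 1.62 m: y_tw < y₂, so the jump is swept downstream.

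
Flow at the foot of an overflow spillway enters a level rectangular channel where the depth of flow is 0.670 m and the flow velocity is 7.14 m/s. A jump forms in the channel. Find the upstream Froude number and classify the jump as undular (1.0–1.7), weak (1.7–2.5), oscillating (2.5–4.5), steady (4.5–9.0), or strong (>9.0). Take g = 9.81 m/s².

Fr₁ = 2.79; oscillating jump

Fr₁ = V₁/√(g·y₁) = 7.14/√(9.81×0.670) = 2.79.
Fr₁ = 2.79 lies in the oscillating range.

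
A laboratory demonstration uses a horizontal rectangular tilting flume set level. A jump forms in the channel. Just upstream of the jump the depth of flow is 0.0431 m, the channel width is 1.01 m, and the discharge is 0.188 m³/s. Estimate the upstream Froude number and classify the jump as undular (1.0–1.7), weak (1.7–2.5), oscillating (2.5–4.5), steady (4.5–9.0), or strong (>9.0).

Fr₁ = 6.64; steady jump

q = Q/b = 0.188/1.01 = 0.186 m²/s; V₁ = q/y₁ = 4.32 m/s. Fr₁ = V₁/√(g·y₁) = 6.64.
Fr₁ = 6.64 lies in the steady range.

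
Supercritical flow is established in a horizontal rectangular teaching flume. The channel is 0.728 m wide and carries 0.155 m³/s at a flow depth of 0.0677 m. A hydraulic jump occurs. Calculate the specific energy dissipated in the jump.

q = Q/b = 0.155/0.728 = 0.213 m²/s; V₁ = q/y₁ = 3.14 m/s. Fr₁ = V₁/√(g·y₁) = 3.86.
Bélanger equation: y₂/y₁ = ½[√(1 + 8Fr₁²) − 1] = ½[√120.1 − 1] = 4.98.
y₂ = 4.98 × 0.0677 = 0.337 m.
V₂ = q/y₂ = 0.213/0.337 = 0.631 m/s. E₁ = y₁ + V₁²/2g = 0.572 m; E₂ = y₂ + V₂²/2g = 0.357 m. ΔE = E₁ − E₂ = 0.214 m.

ΔE = 0.214 m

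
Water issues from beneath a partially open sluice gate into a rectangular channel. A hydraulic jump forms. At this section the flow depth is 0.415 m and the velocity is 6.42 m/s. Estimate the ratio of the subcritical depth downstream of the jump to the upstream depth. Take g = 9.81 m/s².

Fr₁ = V₁/√(g·y₁) = 6.42/√(9.81×0.415) = 3.18.
From the momentum equation for a rectangular channel, y₂/y₁ = ½[√(1 + 8Fr₁²) − 1] = ½[√81.99 − 1] = 4.03.

y₂/y₁ = 4.03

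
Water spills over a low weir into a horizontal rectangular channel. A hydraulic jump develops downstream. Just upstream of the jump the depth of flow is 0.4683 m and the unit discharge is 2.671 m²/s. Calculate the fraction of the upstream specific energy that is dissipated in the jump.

V₁ = q/y₁ = 2.671/0.4683 = 5.704 m/s. Fr₁ = V₁/√(g·y₁) = 5.704/√(9.81×0.4683) = 2.661.
From the momentum equation for a rectangular channel, y₂/y₁ = ½[√(1 + 8Fr₁²) − 1] = ½[√57.650 − 1] = 3.296.
y₂ = 3.296 × 0.4683 = 1.544 m.
E₁ = y₁ + V₁²/2g = 2.126 m. ΔE = (y₂ − y₁)³/(4y₁y₂) = 0.4301 m. ΔE/E₁ = 0.4301/2.126 = 0.202.

ΔE/E₁ = 0.202 (20.2%)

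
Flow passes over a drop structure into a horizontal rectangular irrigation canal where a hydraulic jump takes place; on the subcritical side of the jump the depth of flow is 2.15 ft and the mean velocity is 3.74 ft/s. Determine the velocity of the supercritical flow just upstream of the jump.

V₁ = 12.1 ft/s

Fr₂ = V₂/√(g·y₂) = 3.74/√(32.2×2.15) = 0.449.
Since the conjugate-depth ratio holds either way, y₁/y₂ = ½[√(1 + 8Fr₂²) − 1] = ½[√2.616 − 1] = 0.309.
y₁ = 0.309 × 2.15 = 0.664 ft.
V₁ = q/y₁ = 8.04/0.664 = 12.1 ft/s.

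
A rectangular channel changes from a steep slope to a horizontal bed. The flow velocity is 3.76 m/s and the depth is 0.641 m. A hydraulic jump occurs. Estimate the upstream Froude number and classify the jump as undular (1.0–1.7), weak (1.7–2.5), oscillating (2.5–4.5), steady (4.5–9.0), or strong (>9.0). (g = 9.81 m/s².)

Fr₁ = 1.50; undular jump

Fr₁ = V₁/√(g·y₁) = 3.76/√(9.81×0.641) = 1.50.
Fr₁ = 1.50 lies in the undular range.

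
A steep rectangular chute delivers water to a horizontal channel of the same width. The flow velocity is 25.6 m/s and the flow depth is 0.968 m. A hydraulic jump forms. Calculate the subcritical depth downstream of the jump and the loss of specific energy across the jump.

y₂ = 10.9 m; ΔE = 23.2 m

Fr₁ = V₁/√(g·y₁) = 25.6/√(9.81×0.968) = 8.31.
Sequent-depth ratio: y₂/y₁ = ½[√(1 + 8Fr₁²) − 1] = ½[√553.1 − 1] = 11.3.
y₂ = 11.3 × 0.968 = 10.9 m.
q = V₁·y₁ = 25.6 × 0.968 = 24.8 m²/s. V₂ = q/y₂ = 24.8/10.9 = 2.27 m/s. E₁ = y₁ + V₁²/2g = 34.4 m; E₂ = y₂ + V₂²/2g = 11.2 m. ΔE = E₁ − E₂ = 23.2 m.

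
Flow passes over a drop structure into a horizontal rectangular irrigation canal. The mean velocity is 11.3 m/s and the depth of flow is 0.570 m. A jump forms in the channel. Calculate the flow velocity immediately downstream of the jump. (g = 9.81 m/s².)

V₂ = 1.80 m/s

Fr₁ = V₁/√(g·y₁) = 11.3/√(9.81×0.570) = 4.78.
Bélanger equation: y₂/y₁ = ½[√(1 + 8Fr₁²) − 1] = ½[√183.7 − 1] = 6.28.
y₂ = 6.28 × 0.570 = 3.58 m.
q = V₁·y₁ = 11.3 × 0.570 = 6.44 m²/s.
V₂ = q/y₂ = 6.44/3.58 = 1.80 m/s.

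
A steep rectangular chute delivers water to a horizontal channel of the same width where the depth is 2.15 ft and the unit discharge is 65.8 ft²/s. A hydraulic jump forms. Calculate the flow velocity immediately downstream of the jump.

V₁ = q/y₁ = 65.8/2.15 = 30.6 ft/s. Fr₁ = V₁/√(g·y₁) = 30.6/√(32.2×2.15) = 3.68.
Conjugate-depth relation: y₂/y₁ = ½[√(1 + 8Fr₁²) − 1] = ½[√109.2 − 1] = 4.73.
y₂ = 4.73 × 2.15 = 10.2 ft.
V₂ = q/y₂ = 65.8/10.2 = 6.48 ft/s.

V₂ = 6.48 ft/s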